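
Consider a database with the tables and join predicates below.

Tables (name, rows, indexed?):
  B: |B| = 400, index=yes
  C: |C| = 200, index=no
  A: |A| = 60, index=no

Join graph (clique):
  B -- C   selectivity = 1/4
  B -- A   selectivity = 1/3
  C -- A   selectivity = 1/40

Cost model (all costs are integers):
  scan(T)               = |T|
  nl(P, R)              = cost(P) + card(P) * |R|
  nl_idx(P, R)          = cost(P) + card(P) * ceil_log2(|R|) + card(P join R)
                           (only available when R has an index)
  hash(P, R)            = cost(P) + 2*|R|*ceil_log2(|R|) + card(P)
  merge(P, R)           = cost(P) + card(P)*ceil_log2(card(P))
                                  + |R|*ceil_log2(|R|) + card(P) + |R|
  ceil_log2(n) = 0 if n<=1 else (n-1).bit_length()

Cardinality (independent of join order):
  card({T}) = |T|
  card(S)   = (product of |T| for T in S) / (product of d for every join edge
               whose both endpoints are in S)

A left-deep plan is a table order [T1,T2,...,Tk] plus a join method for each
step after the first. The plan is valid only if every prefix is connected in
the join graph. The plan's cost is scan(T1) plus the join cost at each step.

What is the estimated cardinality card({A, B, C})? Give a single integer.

Tables in S: A(60), B(400), C(200)
Edges inside S: B-C(d=4), B-A(d=3), C-A(d=40)
numerator = 60 * 400 * 200 = 4800000
denominator = 4 * 3 * 40 = 480
card(S) = 4800000 / 480 = 10000

10000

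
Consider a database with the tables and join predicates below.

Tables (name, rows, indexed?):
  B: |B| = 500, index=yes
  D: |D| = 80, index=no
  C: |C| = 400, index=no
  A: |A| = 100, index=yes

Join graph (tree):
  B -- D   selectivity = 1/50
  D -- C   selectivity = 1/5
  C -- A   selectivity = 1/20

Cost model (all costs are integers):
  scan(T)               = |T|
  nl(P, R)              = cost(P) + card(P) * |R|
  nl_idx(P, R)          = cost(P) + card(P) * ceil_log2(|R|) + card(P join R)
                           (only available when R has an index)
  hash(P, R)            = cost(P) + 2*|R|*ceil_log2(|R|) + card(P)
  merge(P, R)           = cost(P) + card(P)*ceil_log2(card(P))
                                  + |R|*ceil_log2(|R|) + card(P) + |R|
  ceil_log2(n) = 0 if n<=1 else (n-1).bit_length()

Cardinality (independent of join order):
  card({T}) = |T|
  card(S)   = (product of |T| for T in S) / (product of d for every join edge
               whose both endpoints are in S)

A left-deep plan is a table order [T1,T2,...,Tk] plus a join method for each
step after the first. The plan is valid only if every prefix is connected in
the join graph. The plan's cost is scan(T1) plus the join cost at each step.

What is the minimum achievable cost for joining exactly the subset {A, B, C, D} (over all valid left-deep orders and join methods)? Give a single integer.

Selinger DP over subsets of {A,B,C,D}:
  {B}: scan cost=500, card=500
  {D}: scan cost=80, card=80
  {C}: scan cost=400, card=400
  {A}: scan cost=100, card=100
  {BD}: card=800; try (B,nl_idx)→1600, (D,hash)→2120, (B,merge)→5720, (D,merge)→6140, (B,hash)→9160, (B,nl)→40080 …(+1); best=1600 via (B,nl_idx)
  {CD}: card=6400; try (D,hash)→1920, (C,merge)→4720, (D,merge)→5040, (C,hash)→7360, (C,nl)→32080, (D,nl)→32400; best=1920 via (D,hash)
  {AC}: card=2000; try (A,hash)→2200, (C,merge)→4900, (A,merge)→5200, (A,nl_idx)→5200, (C,hash)→7400, (C,nl)→40100 …(+1); best=2200 via (A,hash)
  {BCD}: card=64000; try (C,hash)→9600, (C,merge)→14400, (B,hash)→17320, (B,merge)→96520, (B,nl_idx)→123520, (C,nl)→321600 …(+1); best=9600 via (C,hash)
  {ACD}: card=32000; try (D,hash)→5320, (A,hash)→9720, (D,merge)→26840, (A,nl_idx)→78720, (A,merge)→92320, (D,nl)→162200 …(+1); best=5320 via (D,hash)
  {ABCD}: card=320000; try (B,hash)→46320, (A,hash)→75000, (B,merge)→522320, (B,nl_idx)→613320, (A,nl_idx)→777600, (A,merge)→1098400 …(+2); best=46320 via (B,hash)

46320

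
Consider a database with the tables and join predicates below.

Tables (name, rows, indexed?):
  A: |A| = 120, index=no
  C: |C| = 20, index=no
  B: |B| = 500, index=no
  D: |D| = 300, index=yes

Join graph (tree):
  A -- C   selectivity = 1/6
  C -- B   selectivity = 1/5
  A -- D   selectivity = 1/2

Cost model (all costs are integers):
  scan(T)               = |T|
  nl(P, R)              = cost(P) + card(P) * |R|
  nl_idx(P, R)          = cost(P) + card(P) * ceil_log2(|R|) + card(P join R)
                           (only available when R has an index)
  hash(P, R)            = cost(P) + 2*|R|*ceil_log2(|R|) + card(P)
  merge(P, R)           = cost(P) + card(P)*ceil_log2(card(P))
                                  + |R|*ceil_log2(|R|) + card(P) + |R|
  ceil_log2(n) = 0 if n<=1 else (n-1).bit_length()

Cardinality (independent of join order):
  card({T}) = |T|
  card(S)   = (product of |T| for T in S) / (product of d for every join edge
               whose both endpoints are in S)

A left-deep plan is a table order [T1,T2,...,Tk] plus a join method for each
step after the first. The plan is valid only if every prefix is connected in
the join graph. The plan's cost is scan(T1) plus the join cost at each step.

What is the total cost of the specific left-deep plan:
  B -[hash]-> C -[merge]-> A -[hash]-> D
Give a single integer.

71560

step 1: scan B: cost=500, card=500
step 2: join C via hash
    card(P join C) = 500*20/(5) = 2000
    cost = 500 + 2*20*5 + 500 = 1200
step 3: join A via merge
    card(P join A) = 2000*120/(6) = 40000
    cost = 1200 + 2000*11 + 120*7 + 2000 + 120 = 26160
step 4: join D via hash
    card(P join D) = 40000*300/(2) = 6000000
    cost = 26160 + 2*300*9 + 40000 = 71560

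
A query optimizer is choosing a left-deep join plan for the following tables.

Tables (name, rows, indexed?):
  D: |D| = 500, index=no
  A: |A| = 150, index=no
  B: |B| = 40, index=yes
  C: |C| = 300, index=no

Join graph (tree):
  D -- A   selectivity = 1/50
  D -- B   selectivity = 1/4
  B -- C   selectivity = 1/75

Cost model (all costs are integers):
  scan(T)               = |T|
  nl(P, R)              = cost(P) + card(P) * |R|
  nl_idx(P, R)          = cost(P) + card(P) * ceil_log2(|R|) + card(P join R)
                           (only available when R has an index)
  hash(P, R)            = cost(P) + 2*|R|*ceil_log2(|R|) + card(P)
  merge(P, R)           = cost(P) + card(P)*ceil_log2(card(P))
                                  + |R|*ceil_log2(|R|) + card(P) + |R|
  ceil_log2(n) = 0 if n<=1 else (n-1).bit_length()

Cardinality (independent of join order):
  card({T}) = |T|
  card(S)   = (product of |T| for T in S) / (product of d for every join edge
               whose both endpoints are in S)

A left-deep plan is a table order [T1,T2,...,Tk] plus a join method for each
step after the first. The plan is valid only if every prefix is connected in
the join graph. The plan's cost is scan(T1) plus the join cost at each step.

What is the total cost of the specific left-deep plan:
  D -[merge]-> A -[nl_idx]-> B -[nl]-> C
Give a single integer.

step 1: scan D: cost=500, card=500
step 2: join A via merge
    card(P join A) = 500*150/(50) = 1500
    cost = 500 + 500*9 + 150*8 + 500 + 150 = 6850
step 3: join B via nl_idx
    card(P join B) = 1500*40/(4) = 15000
    cost = 6850 + 1500*6 + 15000 = 30850
step 4: join C via nl
    card(P join C) = 15000*300/(75) = 60000
    cost = 30850 + 15000*300 = 4530850

4530850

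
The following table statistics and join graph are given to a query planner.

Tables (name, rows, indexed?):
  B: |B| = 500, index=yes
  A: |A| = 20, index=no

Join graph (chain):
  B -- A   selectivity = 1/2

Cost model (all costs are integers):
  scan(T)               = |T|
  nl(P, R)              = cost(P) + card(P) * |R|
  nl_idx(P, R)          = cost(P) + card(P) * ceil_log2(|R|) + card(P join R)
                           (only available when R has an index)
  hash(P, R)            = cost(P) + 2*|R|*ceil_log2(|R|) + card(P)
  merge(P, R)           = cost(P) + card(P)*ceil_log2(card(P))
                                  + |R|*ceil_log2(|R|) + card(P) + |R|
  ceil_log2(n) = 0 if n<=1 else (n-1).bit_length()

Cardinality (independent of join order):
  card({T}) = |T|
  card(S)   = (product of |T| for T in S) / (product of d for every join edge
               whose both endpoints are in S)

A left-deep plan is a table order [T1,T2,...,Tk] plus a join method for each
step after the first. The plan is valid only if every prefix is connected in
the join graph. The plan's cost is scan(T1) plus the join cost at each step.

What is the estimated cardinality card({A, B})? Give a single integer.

Tables in S: A(20), B(500)
Edges inside S: B-A(d=2)
numerator = 20 * 500 = 10000
denominator = 2 = 2
card(S) = 10000 / 2 = 5000

5000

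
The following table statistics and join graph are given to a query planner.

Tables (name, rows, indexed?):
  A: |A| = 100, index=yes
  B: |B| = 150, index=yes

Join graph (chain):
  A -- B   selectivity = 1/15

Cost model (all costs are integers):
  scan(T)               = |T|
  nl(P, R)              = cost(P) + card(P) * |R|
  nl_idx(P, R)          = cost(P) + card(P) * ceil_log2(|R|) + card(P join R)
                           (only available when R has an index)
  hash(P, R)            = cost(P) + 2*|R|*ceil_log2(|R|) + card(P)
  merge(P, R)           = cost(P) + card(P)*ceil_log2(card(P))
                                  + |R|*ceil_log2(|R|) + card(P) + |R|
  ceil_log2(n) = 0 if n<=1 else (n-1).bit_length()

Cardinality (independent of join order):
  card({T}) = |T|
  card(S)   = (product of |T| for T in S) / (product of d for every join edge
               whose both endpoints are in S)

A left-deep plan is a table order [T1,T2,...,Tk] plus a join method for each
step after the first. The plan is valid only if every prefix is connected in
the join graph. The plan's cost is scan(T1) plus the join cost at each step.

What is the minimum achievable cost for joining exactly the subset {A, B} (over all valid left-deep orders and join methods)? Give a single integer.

Selinger DP over subsets of {A,B}:
  {A}: scan cost=100, card=100
  {B}: scan cost=150, card=150
  {AB}: card=1000; try (A,hash)→1700, (B,nl_idx)→1900, (A,nl_idx)→2200, (B,merge)→2250, (A,merge)→2300, (B,hash)→2600 …(+2); best=1700 via (A,hash)

1700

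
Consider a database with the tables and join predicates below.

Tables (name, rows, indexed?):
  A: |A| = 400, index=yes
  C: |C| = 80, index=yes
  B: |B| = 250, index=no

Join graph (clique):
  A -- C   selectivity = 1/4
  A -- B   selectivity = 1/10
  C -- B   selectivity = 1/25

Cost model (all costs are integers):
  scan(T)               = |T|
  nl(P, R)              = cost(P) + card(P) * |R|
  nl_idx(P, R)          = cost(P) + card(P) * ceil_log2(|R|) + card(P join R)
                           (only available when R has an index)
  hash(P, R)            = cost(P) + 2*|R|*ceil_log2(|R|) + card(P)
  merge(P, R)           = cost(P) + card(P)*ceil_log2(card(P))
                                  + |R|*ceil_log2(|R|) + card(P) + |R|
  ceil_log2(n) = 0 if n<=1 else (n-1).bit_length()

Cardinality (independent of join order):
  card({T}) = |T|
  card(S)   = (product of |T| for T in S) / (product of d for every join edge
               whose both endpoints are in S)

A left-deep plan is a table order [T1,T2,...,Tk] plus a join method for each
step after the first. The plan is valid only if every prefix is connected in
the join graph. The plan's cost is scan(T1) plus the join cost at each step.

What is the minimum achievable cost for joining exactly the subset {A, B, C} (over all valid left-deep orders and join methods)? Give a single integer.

Selinger DP over subsets of {A,B,C}:
  {A}: scan cost=400, card=400
  {C}: scan cost=80, card=80
  {B}: scan cost=250, card=250
  {AC}: card=8000; try (C,hash)→1920, (A,merge)→4720, (C,merge)→5040, (A,hash)→7360, (A,nl_idx)→8800, (C,nl_idx)→11200 …(+2); best=1920 via (C,hash)
  {AB}: card=10000; try (B,hash)→4800, (A,merge)→6500, (B,merge)→6650, (A,hash)→7700, (A,nl_idx)→12500, (A,nl)→100250 …(+1); best=4800 via (B,hash)
  {BC}: card=800; try (C,hash)→1620, (C,nl_idx)→2800, (B,merge)→2970, (C,merge)→3140, (B,hash)→4160, (B,nl)→20080 …(+1); best=1620 via (C,hash)
  {ABC}: card=8000; try (A,hash)→9620, (B,hash)→13920, (A,merge)→14420, (C,hash)→15920, (A,nl_idx)→16820, (C,nl_idx)→82800 …(+5); best=9620 via (A,hash)

9620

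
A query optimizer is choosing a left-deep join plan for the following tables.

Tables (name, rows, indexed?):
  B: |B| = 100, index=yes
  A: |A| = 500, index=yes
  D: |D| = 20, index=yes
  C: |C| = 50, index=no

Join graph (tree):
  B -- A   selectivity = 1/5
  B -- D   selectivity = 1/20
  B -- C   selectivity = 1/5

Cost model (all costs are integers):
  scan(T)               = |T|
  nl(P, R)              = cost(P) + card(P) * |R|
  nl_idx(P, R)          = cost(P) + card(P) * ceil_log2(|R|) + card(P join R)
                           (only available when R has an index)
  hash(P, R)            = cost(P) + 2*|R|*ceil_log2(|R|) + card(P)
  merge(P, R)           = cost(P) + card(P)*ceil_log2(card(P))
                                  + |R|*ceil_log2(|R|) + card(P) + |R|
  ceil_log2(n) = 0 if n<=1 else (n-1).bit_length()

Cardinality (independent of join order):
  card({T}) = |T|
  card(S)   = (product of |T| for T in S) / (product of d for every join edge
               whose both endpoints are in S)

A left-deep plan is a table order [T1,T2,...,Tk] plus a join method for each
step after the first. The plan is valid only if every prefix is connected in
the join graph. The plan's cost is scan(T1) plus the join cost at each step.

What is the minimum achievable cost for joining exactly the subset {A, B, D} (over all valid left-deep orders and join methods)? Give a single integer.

Selinger DP over subsets of {A,B,D}:
  {B}: scan cost=100, card=100
  {A}: scan cost=500, card=500
  {D}: scan cost=20, card=20
  {AB}: card=10000; try (B,hash)→2400, (A,merge)→5900, (B,merge)→6300, (A,hash)→9200, (A,nl_idx)→11000, (B,nl_idx)→14000 …(+2); best=2400 via (B,hash)
  {BD}: card=100; try (B,nl_idx)→260, (D,hash)→400, (D,nl_idx)→700, (B,merge)→940, (D,merge)→1020, (B,hash)→1440 …(+2); best=260 via (B,nl_idx)
  {ABD}: card=10000; try (A,merge)→6060, (A,hash)→9360, (A,nl_idx)→11160, (D,hash)→12600, (A,nl)→50260, (D,nl_idx)→62400 …(+2); best=6060 via (A,merge)

6060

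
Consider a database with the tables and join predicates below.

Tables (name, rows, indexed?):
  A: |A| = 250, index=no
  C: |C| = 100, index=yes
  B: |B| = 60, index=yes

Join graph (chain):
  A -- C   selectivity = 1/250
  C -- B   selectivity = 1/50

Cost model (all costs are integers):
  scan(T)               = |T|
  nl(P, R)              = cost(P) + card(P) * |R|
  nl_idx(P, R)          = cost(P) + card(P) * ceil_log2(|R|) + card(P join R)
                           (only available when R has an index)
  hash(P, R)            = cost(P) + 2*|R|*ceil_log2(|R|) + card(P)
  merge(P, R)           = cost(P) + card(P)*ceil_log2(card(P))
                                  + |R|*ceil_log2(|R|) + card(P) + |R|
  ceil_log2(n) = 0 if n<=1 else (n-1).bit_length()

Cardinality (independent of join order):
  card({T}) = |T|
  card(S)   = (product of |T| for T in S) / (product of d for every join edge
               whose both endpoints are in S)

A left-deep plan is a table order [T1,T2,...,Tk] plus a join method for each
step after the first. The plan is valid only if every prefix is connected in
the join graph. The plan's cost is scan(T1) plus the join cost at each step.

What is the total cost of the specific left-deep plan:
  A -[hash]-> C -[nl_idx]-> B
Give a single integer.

step 1: scan A: cost=250, card=250
step 2: join C via hash
    card(P join C) = 250*100/(250) = 100
    cost = 250 + 2*100*7 + 250 = 1900
step 3: join B via nl_idx
    card(P join B) = 100*60/(50) = 120
    cost = 1900 + 100*6 + 120 = 2620

2620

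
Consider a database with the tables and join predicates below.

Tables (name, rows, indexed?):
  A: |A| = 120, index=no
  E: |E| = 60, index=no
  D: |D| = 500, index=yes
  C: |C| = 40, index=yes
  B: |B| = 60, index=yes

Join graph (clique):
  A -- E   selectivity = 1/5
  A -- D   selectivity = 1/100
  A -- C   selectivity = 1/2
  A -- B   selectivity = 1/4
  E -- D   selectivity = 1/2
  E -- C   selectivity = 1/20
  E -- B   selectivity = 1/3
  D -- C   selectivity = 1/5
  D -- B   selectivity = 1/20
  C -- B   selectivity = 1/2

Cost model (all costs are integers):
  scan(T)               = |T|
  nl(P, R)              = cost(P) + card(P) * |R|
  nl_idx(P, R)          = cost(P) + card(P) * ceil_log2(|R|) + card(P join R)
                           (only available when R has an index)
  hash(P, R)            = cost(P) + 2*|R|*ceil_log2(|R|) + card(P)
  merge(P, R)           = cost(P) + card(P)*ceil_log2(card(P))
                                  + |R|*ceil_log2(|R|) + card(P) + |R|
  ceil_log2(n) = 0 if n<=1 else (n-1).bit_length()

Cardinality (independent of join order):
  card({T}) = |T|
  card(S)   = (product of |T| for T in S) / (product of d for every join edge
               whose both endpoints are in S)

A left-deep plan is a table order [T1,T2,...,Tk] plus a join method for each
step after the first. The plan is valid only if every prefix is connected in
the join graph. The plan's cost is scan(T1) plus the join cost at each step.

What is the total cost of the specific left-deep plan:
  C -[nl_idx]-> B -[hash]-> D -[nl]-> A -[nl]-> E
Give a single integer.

step 1: scan C: cost=40, card=40
step 2: join B via nl_idx
    card(P join B) = 40*60/(2) = 1200
    cost = 40 + 40*6 + 1200 = 1480
step 3: join D via hash
    card(P join D) = 1200*500/(5*20) = 6000
    cost = 1480 + 2*500*9 + 1200 = 11680
step 4: join A via nl
    card(P join A) = 6000*120/(100*2*4) = 900
    cost = 11680 + 6000*120 = 731680
step 5: join E via nl
    card(P join E) = 900*60/(5*2*20*3) = 90
    cost = 731680 + 900*60 = 785680

785680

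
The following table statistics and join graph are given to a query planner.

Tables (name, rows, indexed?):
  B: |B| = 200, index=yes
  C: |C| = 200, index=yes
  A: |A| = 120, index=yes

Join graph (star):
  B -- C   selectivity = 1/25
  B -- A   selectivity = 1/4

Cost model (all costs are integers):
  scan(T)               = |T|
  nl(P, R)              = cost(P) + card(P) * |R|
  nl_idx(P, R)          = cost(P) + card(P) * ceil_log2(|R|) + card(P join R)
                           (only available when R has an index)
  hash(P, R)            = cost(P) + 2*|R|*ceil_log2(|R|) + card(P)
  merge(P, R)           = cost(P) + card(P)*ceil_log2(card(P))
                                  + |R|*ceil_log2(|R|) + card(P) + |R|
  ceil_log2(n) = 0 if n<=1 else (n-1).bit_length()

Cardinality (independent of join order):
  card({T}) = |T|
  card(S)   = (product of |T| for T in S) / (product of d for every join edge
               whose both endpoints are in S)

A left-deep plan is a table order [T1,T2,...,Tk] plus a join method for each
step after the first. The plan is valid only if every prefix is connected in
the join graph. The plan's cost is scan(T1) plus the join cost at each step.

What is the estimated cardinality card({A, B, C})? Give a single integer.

48000

Tables in S: A(120), B(200), C(200)
Edges inside S: B-C(d=25), B-A(d=4)
numerator = 120 * 200 * 200 = 4800000
denominator = 25 * 4 = 100
card(S) = 4800000 / 100 = 48000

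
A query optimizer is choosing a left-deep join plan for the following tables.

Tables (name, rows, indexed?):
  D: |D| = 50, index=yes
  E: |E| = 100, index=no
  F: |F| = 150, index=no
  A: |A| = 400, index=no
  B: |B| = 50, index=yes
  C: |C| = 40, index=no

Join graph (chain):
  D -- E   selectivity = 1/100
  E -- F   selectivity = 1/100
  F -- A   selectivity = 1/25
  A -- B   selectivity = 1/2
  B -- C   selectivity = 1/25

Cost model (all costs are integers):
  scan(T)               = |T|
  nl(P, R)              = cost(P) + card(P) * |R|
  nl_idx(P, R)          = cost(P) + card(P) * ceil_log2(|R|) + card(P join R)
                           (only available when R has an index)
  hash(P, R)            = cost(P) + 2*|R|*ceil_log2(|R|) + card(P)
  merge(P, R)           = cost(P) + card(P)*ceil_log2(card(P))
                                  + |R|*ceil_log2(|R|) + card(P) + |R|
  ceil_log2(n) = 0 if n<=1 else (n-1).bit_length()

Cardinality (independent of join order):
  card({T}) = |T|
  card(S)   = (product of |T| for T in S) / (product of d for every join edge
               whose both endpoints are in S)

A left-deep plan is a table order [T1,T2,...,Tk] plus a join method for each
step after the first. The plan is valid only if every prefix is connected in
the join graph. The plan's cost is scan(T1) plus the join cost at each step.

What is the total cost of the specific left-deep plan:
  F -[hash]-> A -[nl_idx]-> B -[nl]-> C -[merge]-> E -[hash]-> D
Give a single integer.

4307300

step 1: scan F: cost=150, card=150
step 2: join A via hash
    card(P join A) = 150*400/(25) = 2400
    cost = 150 + 2*400*9 + 150 = 7500
step 3: join B via nl_idx
    card(P join B) = 2400*50/(2) = 60000
    cost = 7500 + 2400*6 + 60000 = 81900
step 4: join C via nl
    card(P join C) = 60000*40/(25) = 96000
    cost = 81900 + 60000*40 = 2481900
step 5: join E via merge
    card(P join E) = 96000*100/(100) = 96000
    cost = 2481900 + 96000*17 + 100*7 + 96000 + 100 = 4210700
step 6: join D via hash
    card(P join D) = 96000*50/(100) = 48000
    cost = 4210700 + 2*50*6 + 96000 = 4307300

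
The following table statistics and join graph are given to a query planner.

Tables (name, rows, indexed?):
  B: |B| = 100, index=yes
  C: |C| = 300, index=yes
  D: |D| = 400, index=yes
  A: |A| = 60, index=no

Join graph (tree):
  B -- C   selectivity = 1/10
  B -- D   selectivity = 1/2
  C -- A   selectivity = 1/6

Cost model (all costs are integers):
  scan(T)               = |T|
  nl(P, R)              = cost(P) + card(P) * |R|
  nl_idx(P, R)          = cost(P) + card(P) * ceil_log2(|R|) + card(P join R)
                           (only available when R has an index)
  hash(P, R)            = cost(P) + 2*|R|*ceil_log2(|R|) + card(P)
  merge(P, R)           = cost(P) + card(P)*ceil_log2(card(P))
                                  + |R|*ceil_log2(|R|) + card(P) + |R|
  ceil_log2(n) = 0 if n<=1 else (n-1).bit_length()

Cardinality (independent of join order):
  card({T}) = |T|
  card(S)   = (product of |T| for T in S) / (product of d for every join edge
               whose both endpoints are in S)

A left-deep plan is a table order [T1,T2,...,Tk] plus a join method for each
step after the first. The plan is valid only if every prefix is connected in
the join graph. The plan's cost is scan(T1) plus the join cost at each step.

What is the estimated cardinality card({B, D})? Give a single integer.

Tables in S: B(100), D(400)
Edges inside S: B-D(d=2)
numerator = 100 * 400 = 40000
denominator = 2 = 2
card(S) = 40000 / 2 = 20000

20000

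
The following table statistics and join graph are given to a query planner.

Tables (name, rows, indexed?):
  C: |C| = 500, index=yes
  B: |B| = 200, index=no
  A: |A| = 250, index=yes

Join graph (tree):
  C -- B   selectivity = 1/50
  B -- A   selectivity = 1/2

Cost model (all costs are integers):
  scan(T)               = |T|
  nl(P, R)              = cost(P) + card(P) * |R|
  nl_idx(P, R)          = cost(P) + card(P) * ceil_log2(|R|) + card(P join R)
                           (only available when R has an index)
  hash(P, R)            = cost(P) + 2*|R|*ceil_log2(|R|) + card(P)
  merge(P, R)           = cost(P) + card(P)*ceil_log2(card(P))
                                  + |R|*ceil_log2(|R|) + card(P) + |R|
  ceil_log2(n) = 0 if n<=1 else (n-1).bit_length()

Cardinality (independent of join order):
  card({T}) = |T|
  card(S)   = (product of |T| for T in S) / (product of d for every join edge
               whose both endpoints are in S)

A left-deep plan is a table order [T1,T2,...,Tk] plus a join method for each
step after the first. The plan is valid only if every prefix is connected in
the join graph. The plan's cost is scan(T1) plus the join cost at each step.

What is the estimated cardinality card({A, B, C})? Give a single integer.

Tables in S: A(250), B(200), C(500)
Edges inside S: C-B(d=50), B-A(d=2)
numerator = 250 * 200 * 500 = 25000000
denominator = 50 * 2 = 100
card(S) = 25000000 / 100 = 250000

250000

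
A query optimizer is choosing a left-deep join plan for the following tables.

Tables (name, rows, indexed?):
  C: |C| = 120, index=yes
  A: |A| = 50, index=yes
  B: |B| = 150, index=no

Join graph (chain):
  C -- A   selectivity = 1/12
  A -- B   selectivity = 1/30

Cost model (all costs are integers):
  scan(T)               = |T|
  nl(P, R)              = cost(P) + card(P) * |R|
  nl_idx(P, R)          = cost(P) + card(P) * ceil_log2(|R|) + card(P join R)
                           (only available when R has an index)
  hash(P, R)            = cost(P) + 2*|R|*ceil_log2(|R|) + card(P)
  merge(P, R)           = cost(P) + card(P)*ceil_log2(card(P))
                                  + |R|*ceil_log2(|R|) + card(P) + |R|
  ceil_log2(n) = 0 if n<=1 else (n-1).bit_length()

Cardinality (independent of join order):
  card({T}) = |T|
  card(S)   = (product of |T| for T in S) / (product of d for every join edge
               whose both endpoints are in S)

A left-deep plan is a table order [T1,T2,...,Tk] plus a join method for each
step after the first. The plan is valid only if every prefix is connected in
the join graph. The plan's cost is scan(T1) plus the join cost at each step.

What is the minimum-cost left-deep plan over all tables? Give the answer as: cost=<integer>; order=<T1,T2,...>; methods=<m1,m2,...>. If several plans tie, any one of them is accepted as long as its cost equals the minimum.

Selinger DP (subsets sized 1..n):
  {C}: scan cost=120, card=120
  {A}: scan cost=50, card=50
  {B}: scan cost=150, card=150
  {AC}: card=500; try (A,hash)→840, (C,nl_idx)→900, (A,nl_idx)→1340, (C,merge)→1360, (A,merge)→1430, (C,hash)→1780 …(+2); best=840 via (A,hash)
  {AB}: card=250; try (A,hash)→900, (A,nl_idx)→1300, (B,merge)→1750, (A,merge)→1850, (B,hash)→2500, (B,nl)→7550 …(+1); best=900 via (A,hash)
  {ABC}: card=2500; try (C,hash)→2830, (B,hash)→3740, (C,merge)→4110, (C,nl_idx)→5150, (B,merge)→7190, (C,nl)→30900 …(+1); best=2830 via (C,hash)

cost=2830; order=B,A,C; methods=hash,hash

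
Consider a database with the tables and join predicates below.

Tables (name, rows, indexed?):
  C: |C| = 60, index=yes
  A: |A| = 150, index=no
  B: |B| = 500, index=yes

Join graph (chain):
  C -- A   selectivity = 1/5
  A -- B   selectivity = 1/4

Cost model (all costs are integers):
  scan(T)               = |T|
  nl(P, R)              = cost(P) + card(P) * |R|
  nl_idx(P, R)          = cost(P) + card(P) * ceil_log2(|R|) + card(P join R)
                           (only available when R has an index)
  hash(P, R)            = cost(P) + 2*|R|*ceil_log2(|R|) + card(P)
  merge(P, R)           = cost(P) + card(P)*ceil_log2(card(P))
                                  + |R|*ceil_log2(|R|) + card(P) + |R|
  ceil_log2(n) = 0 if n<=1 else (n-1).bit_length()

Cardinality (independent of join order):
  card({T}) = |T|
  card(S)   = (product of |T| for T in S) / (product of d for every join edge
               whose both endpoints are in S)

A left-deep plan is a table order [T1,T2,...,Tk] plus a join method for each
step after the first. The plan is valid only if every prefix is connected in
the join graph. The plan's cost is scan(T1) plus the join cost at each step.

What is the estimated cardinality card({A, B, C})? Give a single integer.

Tables in S: A(150), B(500), C(60)
Edges inside S: C-A(d=5), A-B(d=4)
numerator = 150 * 500 * 60 = 4500000
denominator = 5 * 4 = 20
card(S) = 4500000 / 20 = 225000

225000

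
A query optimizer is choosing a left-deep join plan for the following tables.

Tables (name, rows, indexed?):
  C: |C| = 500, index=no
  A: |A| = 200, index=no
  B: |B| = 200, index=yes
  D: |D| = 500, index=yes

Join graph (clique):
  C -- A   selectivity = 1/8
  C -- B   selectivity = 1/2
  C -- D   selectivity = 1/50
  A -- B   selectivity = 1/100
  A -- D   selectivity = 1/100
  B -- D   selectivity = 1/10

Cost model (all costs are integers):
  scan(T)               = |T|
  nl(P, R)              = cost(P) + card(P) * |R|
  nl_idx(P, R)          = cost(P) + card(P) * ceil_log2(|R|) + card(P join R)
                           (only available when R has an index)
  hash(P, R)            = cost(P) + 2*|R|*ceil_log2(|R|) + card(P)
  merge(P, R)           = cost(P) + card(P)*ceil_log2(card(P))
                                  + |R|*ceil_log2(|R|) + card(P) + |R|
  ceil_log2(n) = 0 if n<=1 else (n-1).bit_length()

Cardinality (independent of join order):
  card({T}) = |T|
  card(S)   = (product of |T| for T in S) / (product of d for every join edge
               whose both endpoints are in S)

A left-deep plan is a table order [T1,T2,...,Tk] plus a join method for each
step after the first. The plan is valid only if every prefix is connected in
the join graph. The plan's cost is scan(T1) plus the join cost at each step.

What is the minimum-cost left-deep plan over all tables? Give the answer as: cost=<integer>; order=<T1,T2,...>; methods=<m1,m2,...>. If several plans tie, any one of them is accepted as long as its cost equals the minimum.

Selinger DP (subsets sized 1..n):
  {C}: scan cost=500, card=500
  {A}: scan cost=200, card=200
  {B}: scan cost=200, card=200
  {D}: scan cost=500, card=500
  {AC}: card=12500; try (A,hash)→4200, (C,merge)→7000, (A,merge)→7300, (C,hash)→9400, (C,nl)→100200, (A,nl)→100500; best=4200 via (A,hash)
  {BC}: card=50000; try (B,hash)→4200, (C,merge)→7000, (B,merge)→7300, (C,hash)→9400, (B,nl_idx)→54500, (C,nl)→100200 …(+1); best=4200 via (B,hash)
  {CD}: card=5000; try (D,hash)→10000, (D,nl_idx)→10000, (C,hash)→10000, (D,merge)→10500, (C,merge)→10500, (D,nl)→250500 …(+1); best=10000 via (D,hash)
  {AB}: card=400; try (B,nl_idx)→2200, (B,hash)→3600, (A,hash)→3600, (B,merge)→3800, (A,merge)→3800, (B,nl)→40200 …(+1); best=2200 via (B,nl_idx)
  {AD}: card=1000; try (D,nl_idx)→3000, (A,hash)→4200, (D,merge)→7000, (A,merge)→7300, (D,hash)→9400, (D,nl)→100200 …(+1); best=3000 via (D,nl_idx)
  {BD}: card=10000; try (B,hash)→4200, (D,merge)→7000, (B,merge)→7300, (D,hash)→9400, (D,nl_idx)→12000, (B,nl_idx)→14500 …(+2); best=4200 via (B,hash)
  {ABC}: card=12500; try (C,merge)→11200, (C,hash)→11600, (B,hash)→19900, (A,hash)→57400, (B,nl_idx)→116700, (B,merge)→193500 …(+4); best=11200 via (C,merge)
  {ACD}: card=1250; try (C,hash)→13000, (A,hash)→18200, (C,merge)→19000, (D,hash)→25700, (A,merge)→81800, (D,nl_idx)→117950 …(+4); best=13000 via (C,hash)
  {BCD}: card=50000; try (B,hash)→18200, (C,hash)→23200, (D,hash)→63200, (B,merge)→81800, (B,nl_idx)→100000, (C,merge)→159200 …(+5); best=18200 via (B,hash)
  {ABD}: card=200; try (D,nl_idx)→6000, (B,hash)→7200, (D,merge)→11200, (B,nl_idx)→11200, (D,hash)→11600, (B,merge)→15800 …(+5); best=6000 via (D,nl_idx)
  {ABCD}: card=125; try (C,merge)→12800, (C,hash)→15200, (B,hash)→17450, (B,nl_idx)→23125, (B,merge)→29800, (D,hash)→32700 …(+8); best=12800 via (C,merge)

cost=12800; order=A,B,D,C; methods=nl_idx,nl_idx,merge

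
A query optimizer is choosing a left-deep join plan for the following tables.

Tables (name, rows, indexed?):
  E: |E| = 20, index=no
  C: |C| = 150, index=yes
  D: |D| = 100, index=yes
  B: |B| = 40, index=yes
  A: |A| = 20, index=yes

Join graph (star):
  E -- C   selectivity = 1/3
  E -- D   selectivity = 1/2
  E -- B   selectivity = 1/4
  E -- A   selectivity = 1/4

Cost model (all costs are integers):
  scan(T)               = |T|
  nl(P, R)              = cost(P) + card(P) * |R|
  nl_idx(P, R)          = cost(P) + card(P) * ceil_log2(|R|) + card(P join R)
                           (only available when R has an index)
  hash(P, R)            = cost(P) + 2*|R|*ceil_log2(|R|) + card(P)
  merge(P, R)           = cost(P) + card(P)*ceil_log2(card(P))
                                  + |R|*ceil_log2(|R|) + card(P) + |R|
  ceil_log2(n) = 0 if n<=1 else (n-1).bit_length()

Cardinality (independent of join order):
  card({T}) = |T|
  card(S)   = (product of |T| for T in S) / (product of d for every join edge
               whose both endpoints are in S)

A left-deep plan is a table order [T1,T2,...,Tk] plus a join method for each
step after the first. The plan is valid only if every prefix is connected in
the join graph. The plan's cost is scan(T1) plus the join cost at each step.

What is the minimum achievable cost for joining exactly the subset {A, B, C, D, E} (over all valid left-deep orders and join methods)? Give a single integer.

Selinger DP over subsets of {A,B,C,D,E}:
  {E}: scan cost=20, card=20
  {C}: scan cost=150, card=150
  {D}: scan cost=100, card=100
  {B}: scan cost=40, card=40
  {A}: scan cost=20, card=20
  {CE}: card=1000; try (E,hash)→500, (C,nl_idx)→1180, (C,merge)→1490, (E,merge)→1620, (C,hash)→2440, (C,nl)→3020 …(+1); best=500 via (E,hash)
  {DE}: card=1000; try (E,hash)→400, (D,merge)→940, (E,merge)→1020, (D,nl_idx)→1160, (D,hash)→1440, (D,nl)→2020 …(+1); best=400 via (E,hash)
  {BE}: card=200; try (E,hash)→280, (B,nl_idx)→340, (B,merge)→420, (E,merge)→440, (B,hash)→520, (B,nl)→820 …(+1); best=280 via (E,hash)
  {AE}: card=100; try (A,nl_idx)→220, (E,hash)→240, (A,hash)→240, (E,merge)→260, (A,merge)→260, (E,nl)→420 …(+1); best=220 via (A,nl_idx)
  {CDE}: card=50000; try (D,hash)→2900, (C,hash)→3800, (D,merge)→12300, (C,merge)→12750, (D,nl_idx)→57500, (C,nl_idx)→58400 …(+2); best=2900 via (D,hash)
  {BCE}: card=10000; try (B,hash)→1980, (C,hash)→2880, (C,merge)→3430, (B,merge)→11780, (C,nl_idx)→11880, (B,nl_idx)→16500 …(+2); best=1980 via (B,hash)
  {ACE}: card=5000; try (A,hash)→1700, (C,merge)→2370, (C,hash)→2720, (C,nl_idx)→6020, (A,nl_idx)→10500, (A,merge)→11620 …(+2); best=1700 via (A,hash)
  {BDE}: card=10000; try (D,hash)→1880, (B,hash)→1880, (D,merge)→2880, (D,nl_idx)→11680, (B,merge)→11680, (B,nl_idx)→16400 …(+2); best=1880 via (D,hash)
  {ADE}: card=5000; try (A,hash)→1600, (D,hash)→1720, (D,merge)→1820, (D,nl_idx)→5920, (D,nl)→10220, (A,nl_idx)→10400 …(+2); best=1600 via (A,hash)
  {ABE}: card=1000; try (A,hash)→680, (B,hash)→800, (B,merge)→1300, (B,nl_idx)→1820, (A,merge)→2200, (A,nl_idx)→2280 …(+2); best=680 via (A,hash)
  {BCDE}: card=500000; try (D,hash)→13380, (C,hash)→14280, (B,hash)→53380, (D,merge)→152780, (C,merge)→153230, (D,nl_idx)→571980 …(+6); best=13380 via (D,hash)
  {ACDE}: card=250000; try (D,hash)→8100, (C,hash)→9000, (A,hash)→53100, (D,merge)→72500, (C,merge)→72950, (D,nl_idx)→286700 …(+6); best=8100 via (D,hash)
  {ABCE}: card=50000; try (C,hash)→4080, (B,hash)→7180, (A,hash)→12180, (C,merge)→13030, (C,nl_idx)→58680, (B,merge)→71980 …(+6); best=4080 via (C,hash)
  {ABDE}: card=50000; try (D,hash)→3080, (B,hash)→7080, (A,hash)→12080, (D,merge)→12480, (D,nl_idx)→57680, (B,merge)→71880 …(+6); best=3080 via (D,hash)
  {ABCDE}: card=2500000; try (D,hash)→55480, (C,hash)→55480, (B,hash)→258580, (A,hash)→513580, (C,merge)→854430, (D,merge)→854880 …(+10); best=55480 via (D,hash)

55480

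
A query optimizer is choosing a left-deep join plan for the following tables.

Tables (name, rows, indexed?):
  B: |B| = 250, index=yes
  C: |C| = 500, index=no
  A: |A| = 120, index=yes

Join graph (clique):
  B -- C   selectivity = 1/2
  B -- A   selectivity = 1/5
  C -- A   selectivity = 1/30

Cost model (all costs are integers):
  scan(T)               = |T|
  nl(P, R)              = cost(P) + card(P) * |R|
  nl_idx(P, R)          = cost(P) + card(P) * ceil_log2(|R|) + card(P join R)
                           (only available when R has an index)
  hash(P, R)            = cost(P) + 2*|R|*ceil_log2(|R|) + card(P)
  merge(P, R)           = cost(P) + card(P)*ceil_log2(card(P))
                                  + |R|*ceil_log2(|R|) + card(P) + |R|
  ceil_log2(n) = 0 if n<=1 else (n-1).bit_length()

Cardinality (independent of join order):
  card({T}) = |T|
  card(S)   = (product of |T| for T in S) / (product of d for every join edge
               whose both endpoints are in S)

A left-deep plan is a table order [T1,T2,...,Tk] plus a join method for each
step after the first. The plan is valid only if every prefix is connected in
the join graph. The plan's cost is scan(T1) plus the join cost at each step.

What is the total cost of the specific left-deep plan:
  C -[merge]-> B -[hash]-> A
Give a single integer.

71930

step 1: scan C: cost=500, card=500
step 2: join B via merge
    card(P join B) = 500*250/(2) = 62500
    cost = 500 + 500*9 + 250*8 + 500 + 250 = 7750
step 3: join A via hash
    card(P join A) = 62500*120/(5*30) = 50000
    cost = 7750 + 2*120*7 + 62500 = 71930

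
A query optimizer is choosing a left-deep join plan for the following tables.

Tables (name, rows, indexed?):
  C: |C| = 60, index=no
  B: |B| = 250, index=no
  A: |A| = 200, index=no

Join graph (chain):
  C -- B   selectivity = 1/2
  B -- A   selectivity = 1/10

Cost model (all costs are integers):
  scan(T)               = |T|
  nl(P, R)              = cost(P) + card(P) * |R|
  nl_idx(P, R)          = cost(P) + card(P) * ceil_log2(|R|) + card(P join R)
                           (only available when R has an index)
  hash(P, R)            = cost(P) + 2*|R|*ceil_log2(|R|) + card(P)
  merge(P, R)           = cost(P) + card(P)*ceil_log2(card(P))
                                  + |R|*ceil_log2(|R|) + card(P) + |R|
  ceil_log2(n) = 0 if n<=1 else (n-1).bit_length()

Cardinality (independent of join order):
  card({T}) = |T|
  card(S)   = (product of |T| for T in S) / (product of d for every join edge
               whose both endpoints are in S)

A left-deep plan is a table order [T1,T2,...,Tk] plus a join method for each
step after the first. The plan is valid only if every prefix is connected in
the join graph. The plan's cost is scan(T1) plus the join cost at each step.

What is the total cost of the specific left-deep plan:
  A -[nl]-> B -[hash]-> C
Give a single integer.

step 1: scan A: cost=200, card=200
step 2: join B via nl
    card(P join B) = 200*250/(10) = 5000
    cost = 200 + 200*250 = 50200
step 3: join C via hash
    card(P join C) = 5000*60/(2) = 150000
    cost = 50200 + 2*60*6 + 5000 = 55920

55920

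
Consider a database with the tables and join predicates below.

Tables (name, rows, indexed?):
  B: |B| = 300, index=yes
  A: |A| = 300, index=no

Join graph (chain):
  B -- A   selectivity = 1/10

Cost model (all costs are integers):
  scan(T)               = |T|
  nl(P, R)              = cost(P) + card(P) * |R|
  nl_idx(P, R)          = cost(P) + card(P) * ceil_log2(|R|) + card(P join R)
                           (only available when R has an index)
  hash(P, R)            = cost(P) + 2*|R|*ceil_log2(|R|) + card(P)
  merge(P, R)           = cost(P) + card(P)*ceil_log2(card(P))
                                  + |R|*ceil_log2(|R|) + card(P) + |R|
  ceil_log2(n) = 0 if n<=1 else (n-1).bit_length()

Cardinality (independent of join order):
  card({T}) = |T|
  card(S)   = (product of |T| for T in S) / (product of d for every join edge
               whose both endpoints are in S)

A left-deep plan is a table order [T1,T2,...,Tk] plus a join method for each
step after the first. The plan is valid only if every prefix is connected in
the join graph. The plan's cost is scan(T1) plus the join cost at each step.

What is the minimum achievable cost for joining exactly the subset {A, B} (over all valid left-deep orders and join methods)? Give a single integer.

Selinger DP over subsets of {A,B}:
  {B}: scan cost=300, card=300
  {A}: scan cost=300, card=300
  {AB}: card=9000; try (B,hash)→6000, (A,hash)→6000, (B,merge)→6300, (A,merge)→6300, (B,nl_idx)→12000, (B,nl)→90300 …(+1); best=6000 via (B,hash)

6000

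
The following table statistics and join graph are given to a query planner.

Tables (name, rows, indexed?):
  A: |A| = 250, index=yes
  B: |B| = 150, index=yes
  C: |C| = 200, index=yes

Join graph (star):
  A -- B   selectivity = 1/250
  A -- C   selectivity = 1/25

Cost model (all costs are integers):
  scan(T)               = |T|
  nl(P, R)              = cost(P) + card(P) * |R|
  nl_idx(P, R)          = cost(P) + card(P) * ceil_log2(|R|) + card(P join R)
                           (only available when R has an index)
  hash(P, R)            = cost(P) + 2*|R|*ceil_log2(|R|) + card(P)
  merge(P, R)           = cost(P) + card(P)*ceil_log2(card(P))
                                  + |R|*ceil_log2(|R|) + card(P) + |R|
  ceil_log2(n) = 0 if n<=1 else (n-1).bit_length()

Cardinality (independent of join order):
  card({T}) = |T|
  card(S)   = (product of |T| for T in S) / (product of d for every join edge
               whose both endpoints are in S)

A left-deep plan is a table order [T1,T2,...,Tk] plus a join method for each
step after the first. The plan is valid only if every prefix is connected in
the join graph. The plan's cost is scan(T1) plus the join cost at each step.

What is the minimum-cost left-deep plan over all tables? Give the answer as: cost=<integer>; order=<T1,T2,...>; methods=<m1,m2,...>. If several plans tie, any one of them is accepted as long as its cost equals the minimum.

Selinger DP (subsets sized 1..n):
  {A}: scan cost=250, card=250
  {B}: scan cost=150, card=150
  {C}: scan cost=200, card=200
  {AB}: card=150; try (A,nl_idx)→1500, (B,nl_idx)→2400, (B,hash)→2900, (A,merge)→3750, (B,merge)→3850, (A,hash)→4300 …(+2); best=1500 via (A,nl_idx)
  {AC}: card=2000; try (C,hash)→3700, (A,nl_idx)→3800, (C,nl_idx)→4250, (A,merge)→4250, (C,merge)→4300, (A,hash)→4400 …(+2); best=3700 via (C,hash)
  {ABC}: card=1200; try (C,nl_idx)→3900, (C,merge)→4650, (C,hash)→4850, (B,hash)→8100, (B,nl_idx)→20900, (B,merge)→29050 …(+2); best=3900 via (C,nl_idx)

cost=3900; order=B,A,C; methods=nl_idx,nl_idx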